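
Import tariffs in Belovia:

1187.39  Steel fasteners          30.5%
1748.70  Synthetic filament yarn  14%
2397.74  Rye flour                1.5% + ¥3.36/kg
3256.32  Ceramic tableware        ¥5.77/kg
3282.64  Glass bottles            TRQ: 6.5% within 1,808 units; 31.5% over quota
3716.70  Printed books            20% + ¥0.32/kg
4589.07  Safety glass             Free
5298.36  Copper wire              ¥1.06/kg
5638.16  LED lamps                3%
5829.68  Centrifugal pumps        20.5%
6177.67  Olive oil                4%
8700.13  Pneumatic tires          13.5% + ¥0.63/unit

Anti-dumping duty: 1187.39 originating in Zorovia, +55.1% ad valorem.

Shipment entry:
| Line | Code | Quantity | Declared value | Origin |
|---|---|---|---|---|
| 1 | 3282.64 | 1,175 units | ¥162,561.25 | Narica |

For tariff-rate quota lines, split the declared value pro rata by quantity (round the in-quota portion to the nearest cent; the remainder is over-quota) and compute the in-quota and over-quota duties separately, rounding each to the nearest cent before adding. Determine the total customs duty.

Line 1 (3282.64, Narica, 1,175 units, ¥162,561.25):
Code 3282.64 is under a tariff-rate quota (threshold 1,808 units). Quantity 1,175 units is within the quota, so the in-quota rate 6.5% applies to the full value.
Duty = ¥162,561.25 × 6.5% = ¥10,566.48.

¥10,566.48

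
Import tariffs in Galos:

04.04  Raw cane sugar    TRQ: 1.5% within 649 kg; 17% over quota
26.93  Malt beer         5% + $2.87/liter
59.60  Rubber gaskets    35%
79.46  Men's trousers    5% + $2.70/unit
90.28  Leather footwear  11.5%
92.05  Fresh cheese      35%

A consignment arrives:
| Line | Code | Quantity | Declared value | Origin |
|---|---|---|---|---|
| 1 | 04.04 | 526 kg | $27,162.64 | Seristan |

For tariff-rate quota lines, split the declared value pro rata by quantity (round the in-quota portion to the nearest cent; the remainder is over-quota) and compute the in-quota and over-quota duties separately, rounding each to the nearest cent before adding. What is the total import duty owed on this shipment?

Line 1 (04.04, Seristan, 526 kg, $27,162.64):
Code 04.04 is under a tariff-rate quota (threshold 649 kg). Quantity 526 kg is within the quota, so the in-quota rate 1.5% applies to the full value.
Duty = $27,162.64 × 1.5% = $407.44.

$407.44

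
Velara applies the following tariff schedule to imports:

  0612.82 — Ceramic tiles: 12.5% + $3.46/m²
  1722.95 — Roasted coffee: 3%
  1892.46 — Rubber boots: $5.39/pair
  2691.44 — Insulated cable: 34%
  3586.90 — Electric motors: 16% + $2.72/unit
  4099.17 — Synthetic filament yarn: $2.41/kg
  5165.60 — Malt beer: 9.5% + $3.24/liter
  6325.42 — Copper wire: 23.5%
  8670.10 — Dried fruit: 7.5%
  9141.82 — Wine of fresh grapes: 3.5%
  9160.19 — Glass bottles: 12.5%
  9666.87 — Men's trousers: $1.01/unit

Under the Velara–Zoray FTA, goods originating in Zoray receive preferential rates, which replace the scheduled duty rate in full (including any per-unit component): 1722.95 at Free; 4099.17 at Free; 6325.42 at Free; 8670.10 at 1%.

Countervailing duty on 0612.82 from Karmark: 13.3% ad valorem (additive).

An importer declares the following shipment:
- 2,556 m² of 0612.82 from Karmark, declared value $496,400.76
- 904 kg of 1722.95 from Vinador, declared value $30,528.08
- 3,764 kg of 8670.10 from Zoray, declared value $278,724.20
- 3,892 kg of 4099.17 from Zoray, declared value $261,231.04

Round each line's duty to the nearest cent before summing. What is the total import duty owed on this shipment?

Line 1 (0612.82, Karmark, 2,556 m², $496,400.76):
Base rate for 0612.82 is 12.5% + $3.46/m².
Additional duty on 0612.82 from Karmark: +13.3%. Applied ad valorem rate: 12.5% + 13.3% = 25.8%.
Duty = $496,400.76 × 25.8% + 2,556 × $3.46 = $136,915.16.
Line 2 (1722.95, Vinador, 904 kg, $30,528.08):
Base rate for 1722.95 is 3%.
1722.95 has an FTA preferential rate, but origin Vinador is not Zoray; base rate stands.
Duty = $30,528.08 × 3% = $915.84.
Line 3 (8670.10, Zoray, 3,764 kg, $278,724.20):
Base rate for 8670.10 is 7.5%.
Origin Zoray qualifies under the Velara–Zoray agreement and 8670.10 is covered: preferential rate 1% applies instead.
Duty = $278,724.20 × 1% = $2,787.24.
Line 4 (4099.17, Zoray, 3,892 kg, $261,231.04):
Base rate for 4099.17 is $2.41/kg.
Origin Zoray qualifies under the Velara–Zoray agreement and 4099.17 is covered: preferential rate Free applies instead.
Duty = $261,231.04 × 0% = $0.00.
Total = $136,915.16 + $915.84 + $2,787.24 + $0.00 = $140,618.24.

$140,618.24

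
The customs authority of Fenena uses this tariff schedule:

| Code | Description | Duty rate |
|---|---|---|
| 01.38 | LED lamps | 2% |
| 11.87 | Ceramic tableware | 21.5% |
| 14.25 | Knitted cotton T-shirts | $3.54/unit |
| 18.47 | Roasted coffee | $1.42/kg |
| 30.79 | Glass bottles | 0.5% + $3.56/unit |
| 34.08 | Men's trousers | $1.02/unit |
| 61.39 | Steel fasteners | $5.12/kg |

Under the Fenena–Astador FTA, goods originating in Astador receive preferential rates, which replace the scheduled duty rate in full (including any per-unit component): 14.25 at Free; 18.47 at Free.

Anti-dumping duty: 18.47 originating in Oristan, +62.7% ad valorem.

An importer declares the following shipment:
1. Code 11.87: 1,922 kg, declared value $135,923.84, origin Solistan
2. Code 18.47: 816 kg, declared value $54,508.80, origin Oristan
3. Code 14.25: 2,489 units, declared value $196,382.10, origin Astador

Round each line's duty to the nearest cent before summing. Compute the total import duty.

$64,559.37

Line 1 (11.87, Solistan, 1,922 kg, $135,923.84):
Base rate for 11.87 is 21.5%.
Duty = $135,923.84 × 21.5% = $29,223.63.
Line 2 (18.47, Oristan, 816 kg, $54,508.80):
Base rate for 18.47 is $1.42/kg.
18.47 has an FTA preferential rate, but origin Oristan is not Astador; base rate stands.
Additional duty on 18.47 from Oristan: +62.7% ad valorem. Applied ad valorem rate = 62.7%.
Duty = $54,508.80 × 62.7% + 816 × $1.42 = $35,335.74.
Line 3 (14.25, Astador, 2,489 units, $196,382.10):
Base rate for 14.25 is $3.54/unit.
Origin Astador qualifies under the Fenena–Astador agreement and 14.25 is covered: preferential rate Free applies instead.
Duty = $196,382.10 × 0% = $0.00.
Total = $29,223.63 + $35,335.74 + $0.00 = $64,559.37.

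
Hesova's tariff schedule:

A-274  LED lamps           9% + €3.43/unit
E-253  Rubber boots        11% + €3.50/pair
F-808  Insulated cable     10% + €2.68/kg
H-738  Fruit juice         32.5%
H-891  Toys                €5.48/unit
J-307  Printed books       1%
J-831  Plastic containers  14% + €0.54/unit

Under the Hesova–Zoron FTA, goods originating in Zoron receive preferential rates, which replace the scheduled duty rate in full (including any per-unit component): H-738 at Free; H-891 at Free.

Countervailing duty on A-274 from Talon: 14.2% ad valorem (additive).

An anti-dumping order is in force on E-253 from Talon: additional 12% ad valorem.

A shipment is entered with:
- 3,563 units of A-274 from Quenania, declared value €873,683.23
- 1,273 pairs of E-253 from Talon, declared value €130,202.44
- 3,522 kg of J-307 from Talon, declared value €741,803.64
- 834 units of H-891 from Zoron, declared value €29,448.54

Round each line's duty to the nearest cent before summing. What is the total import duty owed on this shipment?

€132,672.68

Line 1 (A-274, Quenania, 3,563 units, €873,683.23):
Base rate for A-274 is 9% + €3.43/unit.
The additional-duty order on A-274 targets Talon, not Quenania; it does not apply.
Duty = €873,683.23 × 9% + 3,563 × €3.43 = €90,852.58.
Line 2 (E-253, Talon, 1,273 pairs, €130,202.44):
Base rate for E-253 is 11% + €3.50/pair.
Additional duty on E-253 from Talon: +12%. Applied ad valorem rate: 11% + 12% = 23%.
Duty = €130,202.44 × 23% + 1,273 × €3.50 = €34,402.06.
Line 3 (J-307, Talon, 3,522 kg, €741,803.64):
Base rate for J-307 is 1%.
Duty = €741,803.64 × 1% = €7,418.04.
Line 4 (H-891, Zoron, 834 units, €29,448.54):
Base rate for H-891 is €5.48/unit.
Origin Zoron qualifies under the Hesova–Zoron agreement and H-891 is covered: preferential rate Free applies instead.
Duty = €29,448.54 × 0% = €0.00.
Total = €90,852.58 + €34,402.06 + €7,418.04 + €0.00 = €132,672.68.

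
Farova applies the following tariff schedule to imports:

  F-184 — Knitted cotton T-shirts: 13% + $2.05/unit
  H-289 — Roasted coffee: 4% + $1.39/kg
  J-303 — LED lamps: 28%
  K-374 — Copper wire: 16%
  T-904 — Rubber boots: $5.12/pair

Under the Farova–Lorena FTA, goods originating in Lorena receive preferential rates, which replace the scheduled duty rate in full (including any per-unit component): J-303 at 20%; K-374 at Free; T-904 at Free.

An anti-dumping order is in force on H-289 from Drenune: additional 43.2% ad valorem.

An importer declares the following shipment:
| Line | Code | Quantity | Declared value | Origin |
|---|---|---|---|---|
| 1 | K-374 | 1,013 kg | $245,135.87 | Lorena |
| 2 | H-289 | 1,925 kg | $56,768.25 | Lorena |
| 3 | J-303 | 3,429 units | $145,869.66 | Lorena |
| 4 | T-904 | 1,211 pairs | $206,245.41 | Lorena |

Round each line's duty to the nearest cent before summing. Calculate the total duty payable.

$34,120.41

Line 1 (K-374, Lorena, 1,013 kg, $245,135.87):
Base rate for K-374 is 16%.
Origin Lorena qualifies under the Farova–Lorena agreement and K-374 is covered: preferential rate Free applies instead.
Duty = $245,135.87 × 0% = $0.00.
Line 2 (H-289, Lorena, 1,925 kg, $56,768.25):
Base rate for H-289 is 4% + $1.39/kg.
Origin Lorena is the FTA partner but H-289 is not on the preference list; base rate stands.
The additional-duty order on H-289 targets Drenune, not Lorena; it does not apply.
Duty = $56,768.25 × 4% + 1,925 × $1.39 = $4,946.48.
Line 3 (J-303, Lorena, 3,429 units, $145,869.66):
Base rate for J-303 is 28%.
Origin Lorena qualifies under the Farova–Lorena agreement and J-303 is covered: preferential rate 20% applies instead.
Duty = $145,869.66 × 20% = $29,173.93.
Line 4 (T-904, Lorena, 1,211 pairs, $206,245.41):
Base rate for T-904 is $5.12/pair.
Origin Lorena qualifies under the Farova–Lorena agreement and T-904 is covered: preferential rate Free applies instead.
Duty = $206,245.41 × 0% = $0.00.
Total = $0.00 + $4,946.48 + $29,173.93 + $0.00 = $34,120.41.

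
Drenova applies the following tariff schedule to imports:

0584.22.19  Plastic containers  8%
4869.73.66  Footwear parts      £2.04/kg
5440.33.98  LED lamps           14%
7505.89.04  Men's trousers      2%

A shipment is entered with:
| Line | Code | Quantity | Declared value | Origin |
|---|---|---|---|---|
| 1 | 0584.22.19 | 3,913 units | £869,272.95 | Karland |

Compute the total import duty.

£69,541.84

Line 1 (0584.22.19, Karland, 3,913 units, £869,272.95):
Base rate for 0584.22.19 is 8%.
Duty = £869,272.95 × 8% = £69,541.84.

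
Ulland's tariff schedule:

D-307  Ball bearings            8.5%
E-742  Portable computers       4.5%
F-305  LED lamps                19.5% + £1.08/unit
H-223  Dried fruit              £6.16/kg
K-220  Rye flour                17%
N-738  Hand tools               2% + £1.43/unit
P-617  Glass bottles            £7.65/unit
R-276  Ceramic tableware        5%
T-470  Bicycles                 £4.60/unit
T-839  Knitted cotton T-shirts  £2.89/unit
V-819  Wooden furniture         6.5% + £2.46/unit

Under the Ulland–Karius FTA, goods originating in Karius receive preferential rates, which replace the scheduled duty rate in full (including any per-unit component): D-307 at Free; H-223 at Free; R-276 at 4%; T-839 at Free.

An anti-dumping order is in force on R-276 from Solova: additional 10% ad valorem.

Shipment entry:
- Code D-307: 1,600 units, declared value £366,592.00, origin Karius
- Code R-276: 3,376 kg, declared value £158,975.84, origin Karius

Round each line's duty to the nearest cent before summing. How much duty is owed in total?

Line 1 (D-307, Karius, 1,600 units, £366,592.00):
Base rate for D-307 is 8.5%.
Origin Karius qualifies under the Ulland–Karius agreement and D-307 is covered: preferential rate Free applies instead.
Duty = £366,592.00 × 0% = £0.00.
Line 2 (R-276, Karius, 3,376 kg, £158,975.84):
Base rate for R-276 is 5%.
Origin Karius qualifies under the Ulland–Karius agreement and R-276 is covered: preferential rate 4% applies instead.
The additional-duty order on R-276 targets Solova, not Karius; it does not apply.
Duty = £158,975.84 × 4% = £6,359.03.
Total = £0.00 + £6,359.03 = £6,359.03.

£6,359.03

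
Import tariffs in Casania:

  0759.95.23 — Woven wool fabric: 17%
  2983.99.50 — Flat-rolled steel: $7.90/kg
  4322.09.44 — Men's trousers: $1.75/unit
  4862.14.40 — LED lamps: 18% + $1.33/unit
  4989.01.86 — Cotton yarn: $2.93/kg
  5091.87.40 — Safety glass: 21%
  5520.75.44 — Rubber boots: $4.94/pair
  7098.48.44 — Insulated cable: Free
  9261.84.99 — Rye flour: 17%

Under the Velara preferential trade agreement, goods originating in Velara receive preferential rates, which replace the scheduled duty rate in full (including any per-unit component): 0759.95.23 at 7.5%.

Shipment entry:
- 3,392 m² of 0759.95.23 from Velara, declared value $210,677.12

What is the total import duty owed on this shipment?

Line 1 (0759.95.23, Velara, 3,392 m², $210,677.12):
Base rate for 0759.95.23 is 17%.
Origin Velara qualifies under the Casania–Velara agreement and 0759.95.23 is covered: preferential rate 7.5% applies instead.
Duty = $210,677.12 × 7.5% = $15,800.78.

$15,800.78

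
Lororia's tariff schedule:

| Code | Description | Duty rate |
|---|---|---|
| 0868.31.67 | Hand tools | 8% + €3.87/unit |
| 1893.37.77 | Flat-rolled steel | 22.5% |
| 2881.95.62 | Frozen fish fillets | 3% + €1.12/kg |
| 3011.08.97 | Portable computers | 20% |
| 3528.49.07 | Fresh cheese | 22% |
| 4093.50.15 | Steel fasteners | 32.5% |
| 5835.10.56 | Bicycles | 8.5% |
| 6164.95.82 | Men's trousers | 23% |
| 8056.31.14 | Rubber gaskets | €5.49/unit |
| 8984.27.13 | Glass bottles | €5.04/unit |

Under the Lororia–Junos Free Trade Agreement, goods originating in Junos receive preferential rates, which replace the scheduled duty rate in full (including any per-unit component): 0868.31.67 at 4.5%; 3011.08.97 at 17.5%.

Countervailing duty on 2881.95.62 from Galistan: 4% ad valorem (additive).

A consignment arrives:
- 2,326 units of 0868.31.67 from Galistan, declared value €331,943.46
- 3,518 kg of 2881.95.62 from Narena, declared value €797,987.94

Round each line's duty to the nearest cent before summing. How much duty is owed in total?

€63,436.90

Line 1 (0868.31.67, Galistan, 2,326 units, €331,943.46):
Base rate for 0868.31.67 is 8% + €3.87/unit.
0868.31.67 has an FTA preferential rate, but origin Galistan is not Junos; base rate stands.
Duty = €331,943.46 × 8% + 2,326 × €3.87 = €35,557.10.
Line 2 (2881.95.62, Narena, 3,518 kg, €797,987.94):
Base rate for 2881.95.62 is 3% + €1.12/kg.
The additional-duty order on 2881.95.62 targets Galistan, not Narena; it does not apply.
Duty = €797,987.94 × 3% + 3,518 × €1.12 = €27,879.80.
Total = €35,557.10 + €27,879.80 = €63,436.90.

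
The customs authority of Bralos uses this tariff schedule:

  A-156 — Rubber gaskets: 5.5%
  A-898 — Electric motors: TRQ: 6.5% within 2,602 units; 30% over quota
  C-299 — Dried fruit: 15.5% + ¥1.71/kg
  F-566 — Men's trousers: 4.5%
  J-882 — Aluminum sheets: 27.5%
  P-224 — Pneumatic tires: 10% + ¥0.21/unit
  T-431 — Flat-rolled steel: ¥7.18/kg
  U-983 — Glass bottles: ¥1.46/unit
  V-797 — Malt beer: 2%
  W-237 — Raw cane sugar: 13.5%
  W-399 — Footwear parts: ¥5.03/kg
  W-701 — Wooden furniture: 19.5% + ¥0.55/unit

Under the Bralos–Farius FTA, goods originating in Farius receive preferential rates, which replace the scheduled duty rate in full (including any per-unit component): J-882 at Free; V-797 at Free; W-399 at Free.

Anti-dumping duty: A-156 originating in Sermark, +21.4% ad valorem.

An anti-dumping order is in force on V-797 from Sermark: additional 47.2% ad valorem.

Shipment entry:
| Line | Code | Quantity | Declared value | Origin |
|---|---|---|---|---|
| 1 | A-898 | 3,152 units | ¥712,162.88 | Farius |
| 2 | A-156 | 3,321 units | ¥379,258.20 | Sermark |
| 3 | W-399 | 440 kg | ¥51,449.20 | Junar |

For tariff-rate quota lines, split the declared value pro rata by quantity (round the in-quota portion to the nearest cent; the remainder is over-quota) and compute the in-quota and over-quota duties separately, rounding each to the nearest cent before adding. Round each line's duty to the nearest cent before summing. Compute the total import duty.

Line 1 (A-898, Farius, 3,152 units, ¥712,162.88):
Code A-898 is under a tariff-rate quota (threshold 2,602 units). In-quota: 2,602 units at 6.5%; over-quota: 550 units at 30%.
Pro-rata value split: in-quota = ¥712,162.88 × 2,602/3,152 = ¥587,895.88; over-quota = ¥712,162.88 − ¥587,895.88 = ¥124,267.00.
In-quota duty = ¥587,895.88 × 6.5% = ¥38,213.23. Over-quota duty = ¥124,267.00 × 30% = ¥37,280.10.
Line duty = ¥38,213.23 + ¥37,280.10 = ¥75,493.33.
Line 2 (A-156, Sermark, 3,321 units, ¥379,258.20):
Base rate for A-156 is 5.5%.
Additional duty on A-156 from Sermark: +21.4%. Applied ad valorem rate: 5.5% + 21.4% = 26.9%.
Duty = ¥379,258.20 × 26.9% = ¥102,020.46.
Line 3 (W-399, Junar, 440 kg, ¥51,449.20):
Base rate for W-399 is ¥5.03/kg.
W-399 has an FTA preferential rate, but origin Junar is not Farius; base rate stands.
Duty = 440 × ¥5.03 = ¥2,213.20.
Total = ¥75,493.33 + ¥102,020.46 + ¥2,213.20 = ¥179,726.99.

¥179,726.99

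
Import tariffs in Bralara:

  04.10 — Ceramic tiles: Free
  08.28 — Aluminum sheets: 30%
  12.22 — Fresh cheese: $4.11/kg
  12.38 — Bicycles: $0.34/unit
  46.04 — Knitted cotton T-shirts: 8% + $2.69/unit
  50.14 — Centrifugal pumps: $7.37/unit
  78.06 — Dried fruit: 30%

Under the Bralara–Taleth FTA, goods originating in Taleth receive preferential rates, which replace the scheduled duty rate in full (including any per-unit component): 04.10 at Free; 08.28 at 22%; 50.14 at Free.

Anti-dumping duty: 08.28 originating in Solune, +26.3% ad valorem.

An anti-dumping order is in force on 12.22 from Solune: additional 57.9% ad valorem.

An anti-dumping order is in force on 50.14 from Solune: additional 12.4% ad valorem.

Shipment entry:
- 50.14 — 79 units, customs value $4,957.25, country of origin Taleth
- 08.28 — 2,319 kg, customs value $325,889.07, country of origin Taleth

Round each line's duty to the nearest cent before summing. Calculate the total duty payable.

Line 1 (50.14, Taleth, 79 units, $4,957.25):
Base rate for 50.14 is $7.37/unit.
Origin Taleth qualifies under the Bralara–Taleth agreement and 50.14 is covered: preferential rate Free applies instead.
The additional-duty order on 50.14 targets Solune, not Taleth; it does not apply.
Duty = $4,957.25 × 0% = $0.00.
Line 2 (08.28, Taleth, 2,319 kg, $325,889.07):
Base rate for 08.28 is 30%.
Origin Taleth qualifies under the Bralara–Taleth agreement and 08.28 is covered: preferential rate 22% applies instead.
The additional-duty order on 08.28 targets Solune, not Taleth; it does not apply.
Duty = $325,889.07 × 22% = $71,695.60.
Total = $0.00 + $71,695.60 = $71,695.60.

$71,695.60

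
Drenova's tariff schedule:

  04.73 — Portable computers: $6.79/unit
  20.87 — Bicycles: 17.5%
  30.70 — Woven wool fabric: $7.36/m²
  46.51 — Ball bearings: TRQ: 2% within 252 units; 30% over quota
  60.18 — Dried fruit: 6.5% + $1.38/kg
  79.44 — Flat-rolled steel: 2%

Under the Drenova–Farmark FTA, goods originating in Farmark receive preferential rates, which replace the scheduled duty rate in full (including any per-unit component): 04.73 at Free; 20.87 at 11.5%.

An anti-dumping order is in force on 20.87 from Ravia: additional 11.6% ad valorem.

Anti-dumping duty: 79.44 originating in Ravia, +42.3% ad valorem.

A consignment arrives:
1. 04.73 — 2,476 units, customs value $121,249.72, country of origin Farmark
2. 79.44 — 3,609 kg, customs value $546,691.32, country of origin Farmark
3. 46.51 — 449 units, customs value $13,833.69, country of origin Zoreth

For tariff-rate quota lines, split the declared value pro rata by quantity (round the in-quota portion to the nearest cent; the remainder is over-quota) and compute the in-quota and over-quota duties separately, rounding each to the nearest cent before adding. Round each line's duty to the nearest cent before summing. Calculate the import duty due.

$12,909.98

Line 1 (04.73, Farmark, 2,476 units, $121,249.72):
Base rate for 04.73 is $6.79/unit.
Origin Farmark qualifies under the Drenova–Farmark agreement and 04.73 is covered: preferential rate Free applies instead.
Duty = $121,249.72 × 0% = $0.00.
Line 2 (79.44, Farmark, 3,609 kg, $546,691.32):
Base rate for 79.44 is 2%.
Origin Farmark is the FTA partner but 79.44 is not on the preference list; base rate stands.
The additional-duty order on 79.44 targets Ravia, not Farmark; it does not apply.
Duty = $546,691.32 × 2% = $10,933.83.
Line 3 (46.51, Zoreth, 449 units, $13,833.69):
Code 46.51 is under a tariff-rate quota (threshold 252 units). In-quota: 252 units at 2%; over-quota: 197 units at 30%.
Pro-rata value split: in-quota = $13,833.69 × 252/449 = $7,764.12; over-quota = $13,833.69 − $7,764.12 = $6,069.57.
In-quota duty = $7,764.12 × 2% = $155.28. Over-quota duty = $6,069.57 × 30% = $1,820.87.
Line duty = $155.28 + $1,820.87 = $1,976.15.
Total = $0.00 + $10,933.83 + $1,976.15 = $12,909.98.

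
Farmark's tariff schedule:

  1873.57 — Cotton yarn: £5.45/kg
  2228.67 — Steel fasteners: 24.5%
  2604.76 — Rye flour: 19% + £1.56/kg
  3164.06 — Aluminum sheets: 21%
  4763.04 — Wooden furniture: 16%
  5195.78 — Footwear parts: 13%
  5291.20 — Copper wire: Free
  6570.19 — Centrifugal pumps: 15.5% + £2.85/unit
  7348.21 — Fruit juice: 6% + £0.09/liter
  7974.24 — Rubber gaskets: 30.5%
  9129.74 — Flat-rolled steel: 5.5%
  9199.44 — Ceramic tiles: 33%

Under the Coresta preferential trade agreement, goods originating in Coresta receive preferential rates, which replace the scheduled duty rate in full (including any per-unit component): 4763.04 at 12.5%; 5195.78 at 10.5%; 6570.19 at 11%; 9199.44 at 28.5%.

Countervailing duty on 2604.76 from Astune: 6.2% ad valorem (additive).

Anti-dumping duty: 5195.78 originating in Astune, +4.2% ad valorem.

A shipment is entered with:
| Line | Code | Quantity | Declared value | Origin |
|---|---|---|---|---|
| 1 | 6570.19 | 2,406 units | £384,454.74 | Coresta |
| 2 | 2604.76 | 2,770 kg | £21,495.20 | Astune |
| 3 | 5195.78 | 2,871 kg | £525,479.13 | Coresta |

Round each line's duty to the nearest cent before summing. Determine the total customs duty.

£107,203.32

Line 1 (6570.19, Coresta, 2,406 units, £384,454.74):
Base rate for 6570.19 is 15.5% + £2.85/unit.
Origin Coresta qualifies under the Farmark–Coresta agreement and 6570.19 is covered: preferential rate 11% applies instead.
Duty = £384,454.74 × 11% = £42,290.02.
Line 2 (2604.76, Astune, 2,770 kg, £21,495.20):
Base rate for 2604.76 is 19% + £1.56/kg.
Additional duty on 2604.76 from Astune: +6.2%. Applied ad valorem rate: 19% + 6.2% = 25.2%.
Duty = £21,495.20 × 25.2% + 2,770 × £1.56 = £9,737.99.
Line 3 (5195.78, Coresta, 2,871 kg, £525,479.13):
Base rate for 5195.78 is 13%.
Origin Coresta qualifies under the Farmark–Coresta agreement and 5195.78 is covered: preferential rate 10.5% applies instead.
The additional-duty order on 5195.78 targets Astune, not Coresta; it does not apply.
Duty = £525,479.13 × 10.5% = £55,175.31.
Total = £42,290.02 + £9,737.99 + £55,175.31 = £107,203.32.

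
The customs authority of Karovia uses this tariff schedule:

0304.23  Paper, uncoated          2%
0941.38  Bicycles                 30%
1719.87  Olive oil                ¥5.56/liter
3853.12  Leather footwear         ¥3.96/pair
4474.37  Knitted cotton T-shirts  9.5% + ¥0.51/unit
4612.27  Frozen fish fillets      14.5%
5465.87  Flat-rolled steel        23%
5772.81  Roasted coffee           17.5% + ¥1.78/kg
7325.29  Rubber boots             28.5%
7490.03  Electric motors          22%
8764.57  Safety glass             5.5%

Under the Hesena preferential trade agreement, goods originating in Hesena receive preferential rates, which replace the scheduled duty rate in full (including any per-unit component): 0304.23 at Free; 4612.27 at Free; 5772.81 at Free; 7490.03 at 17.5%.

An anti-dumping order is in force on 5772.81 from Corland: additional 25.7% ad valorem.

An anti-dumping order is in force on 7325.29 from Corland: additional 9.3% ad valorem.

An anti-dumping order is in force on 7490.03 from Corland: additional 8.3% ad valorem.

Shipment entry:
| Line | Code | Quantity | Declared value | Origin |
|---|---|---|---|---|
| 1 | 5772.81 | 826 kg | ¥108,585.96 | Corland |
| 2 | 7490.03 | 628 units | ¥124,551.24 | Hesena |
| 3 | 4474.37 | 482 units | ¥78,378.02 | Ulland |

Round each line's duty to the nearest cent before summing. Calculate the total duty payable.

Line 1 (5772.81, Corland, 826 kg, ¥108,585.96):
Base rate for 5772.81 is 17.5% + ¥1.78/kg.
5772.81 has an FTA preferential rate, but origin Corland is not Hesena; base rate stands.
Additional duty on 5772.81 from Corland: +25.7%. Applied ad valorem rate: 17.5% + 25.7% = 43.2%.
Duty = ¥108,585.96 × 43.2% + 826 × ¥1.78 = ¥48,379.41.
Line 2 (7490.03, Hesena, 628 units, ¥124,551.24):
Base rate for 7490.03 is 22%.
Origin Hesena qualifies under the Karovia–Hesena agreement and 7490.03 is covered: preferential rate 17.5% applies instead.
The additional-duty order on 7490.03 targets Corland, not Hesena; it does not apply.
Duty = ¥124,551.24 × 17.5% = ¥21,796.47.
Line 3 (4474.37, Ulland, 482 units, ¥78,378.02):
Base rate for 4474.37 is 9.5% + ¥0.51/unit.
Duty = ¥78,378.02 × 9.5% + 482 × ¥0.51 = ¥7,691.73.
Total = ¥48,379.41 + ¥21,796.47 + ¥7,691.73 = ¥77,867.61.

¥77,867.61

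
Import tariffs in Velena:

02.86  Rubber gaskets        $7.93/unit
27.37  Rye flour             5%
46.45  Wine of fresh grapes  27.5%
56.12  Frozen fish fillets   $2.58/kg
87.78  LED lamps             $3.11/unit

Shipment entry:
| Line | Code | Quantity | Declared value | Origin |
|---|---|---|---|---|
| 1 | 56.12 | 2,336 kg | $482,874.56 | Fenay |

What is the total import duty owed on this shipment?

$6,026.88

Line 1 (56.12, Fenay, 2,336 kg, $482,874.56):
Base rate for 56.12 is $2.58/kg.
Duty = 2,336 × $2.58 = $6,026.88.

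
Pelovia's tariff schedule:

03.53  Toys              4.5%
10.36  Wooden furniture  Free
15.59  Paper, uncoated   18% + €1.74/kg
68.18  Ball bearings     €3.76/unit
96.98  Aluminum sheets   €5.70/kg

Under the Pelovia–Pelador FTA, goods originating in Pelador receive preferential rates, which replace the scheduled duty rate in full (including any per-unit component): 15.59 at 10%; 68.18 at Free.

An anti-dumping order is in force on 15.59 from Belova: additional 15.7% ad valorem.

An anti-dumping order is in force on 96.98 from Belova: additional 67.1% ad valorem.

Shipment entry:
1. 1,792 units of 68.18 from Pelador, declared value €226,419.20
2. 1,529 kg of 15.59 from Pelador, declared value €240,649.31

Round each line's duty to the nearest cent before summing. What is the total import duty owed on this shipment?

Line 1 (68.18, Pelador, 1,792 units, €226,419.20):
Base rate for 68.18 is €3.76/unit.
Origin Pelador qualifies under the Pelovia–Pelador agreement and 68.18 is covered: preferential rate Free applies instead.
Duty = €226,419.20 × 0% = €0.00.
Line 2 (15.59, Pelador, 1,529 kg, €240,649.31):
Base rate for 15.59 is 18% + €1.74/kg.
Origin Pelador qualifies under the Pelovia–Pelador agreement and 15.59 is covered: preferential rate 10% applies instead.
The additional-duty order on 15.59 targets Belova, not Pelador; it does not apply.
Duty = €240,649.31 × 10% = €24,064.93.
Total = €0.00 + €24,064.93 = €24,064.93.

€24,064.93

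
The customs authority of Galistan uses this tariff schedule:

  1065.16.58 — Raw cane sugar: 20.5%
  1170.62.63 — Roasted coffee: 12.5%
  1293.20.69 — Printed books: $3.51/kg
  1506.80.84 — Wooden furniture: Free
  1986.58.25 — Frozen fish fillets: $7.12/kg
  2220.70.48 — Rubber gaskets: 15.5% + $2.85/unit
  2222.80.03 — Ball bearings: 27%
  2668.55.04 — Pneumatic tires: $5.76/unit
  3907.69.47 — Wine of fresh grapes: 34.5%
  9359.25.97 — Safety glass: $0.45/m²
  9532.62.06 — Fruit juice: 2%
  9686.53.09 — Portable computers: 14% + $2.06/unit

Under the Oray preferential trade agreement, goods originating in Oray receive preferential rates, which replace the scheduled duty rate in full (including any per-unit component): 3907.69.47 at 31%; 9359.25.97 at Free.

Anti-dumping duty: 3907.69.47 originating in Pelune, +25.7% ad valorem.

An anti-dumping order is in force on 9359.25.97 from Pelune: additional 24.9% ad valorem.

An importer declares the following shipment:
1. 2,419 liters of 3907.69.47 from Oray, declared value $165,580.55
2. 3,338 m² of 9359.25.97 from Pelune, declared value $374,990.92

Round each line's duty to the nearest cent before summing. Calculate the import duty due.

$146,204.81

Line 1 (3907.69.47, Oray, 2,419 liters, $165,580.55):
Base rate for 3907.69.47 is 34.5%.
Origin Oray qualifies under the Galistan–Oray agreement and 3907.69.47 is covered: preferential rate 31% applies instead.
The additional-duty order on 3907.69.47 targets Pelune, not Oray; it does not apply.
Duty = $165,580.55 × 31% = $51,329.97.
Line 2 (9359.25.97, Pelune, 3,338 m², $374,990.92):
Base rate for 9359.25.97 is $0.45/m².
9359.25.97 has an FTA preferential rate, but origin Pelune is not Oray; base rate stands.
Additional duty on 9359.25.97 from Pelune: +24.9% ad valorem. Applied ad valorem rate = 24.9%.
Duty = $374,990.92 × 24.9% + 3,338 × $0.45 = $94,874.84.
Total = $51,329.97 + $94,874.84 = $146,204.81.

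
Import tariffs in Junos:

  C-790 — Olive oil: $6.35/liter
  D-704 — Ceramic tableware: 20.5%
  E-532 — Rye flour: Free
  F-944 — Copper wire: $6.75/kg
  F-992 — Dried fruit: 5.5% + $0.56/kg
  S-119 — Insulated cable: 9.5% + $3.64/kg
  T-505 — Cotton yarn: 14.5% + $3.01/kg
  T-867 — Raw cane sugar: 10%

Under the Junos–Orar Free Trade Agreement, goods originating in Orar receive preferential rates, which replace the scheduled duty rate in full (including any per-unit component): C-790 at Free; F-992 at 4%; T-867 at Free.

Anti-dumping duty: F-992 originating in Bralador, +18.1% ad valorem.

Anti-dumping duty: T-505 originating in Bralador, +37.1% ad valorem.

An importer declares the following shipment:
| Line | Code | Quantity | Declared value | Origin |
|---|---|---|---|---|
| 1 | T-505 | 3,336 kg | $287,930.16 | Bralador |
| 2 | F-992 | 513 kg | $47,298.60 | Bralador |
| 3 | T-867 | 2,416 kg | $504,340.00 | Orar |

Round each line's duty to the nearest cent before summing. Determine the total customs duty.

Line 1 (T-505, Bralador, 3,336 kg, $287,930.16):
Base rate for T-505 is 14.5% + $3.01/kg.
Additional duty on T-505 from Bralador: +37.1%. Applied ad valorem rate: 14.5% + 37.1% = 51.6%.
Duty = $287,930.16 × 51.6% + 3,336 × $3.01 = $158,613.32.
Line 2 (F-992, Bralador, 513 kg, $47,298.60):
Base rate for F-992 is 5.5% + $0.56/kg.
F-992 has an FTA preferential rate, but origin Bralador is not Orar; base rate stands.
Additional duty on F-992 from Bralador: +18.1%. Applied ad valorem rate: 5.5% + 18.1% = 23.6%.
Duty = $47,298.60 × 23.6% + 513 × $0.56 = $11,449.75.
Line 3 (T-867, Orar, 2,416 kg, $504,340.00):
Base rate for T-867 is 10%.
Origin Orar qualifies under the Junos–Orar agreement and T-867 is covered: preferential rate Free applies instead.
Duty = $504,340.00 × 0% = $0.00.
Total = $158,613.32 + $11,449.75 + $0.00 = $170,063.07.

$170,063.07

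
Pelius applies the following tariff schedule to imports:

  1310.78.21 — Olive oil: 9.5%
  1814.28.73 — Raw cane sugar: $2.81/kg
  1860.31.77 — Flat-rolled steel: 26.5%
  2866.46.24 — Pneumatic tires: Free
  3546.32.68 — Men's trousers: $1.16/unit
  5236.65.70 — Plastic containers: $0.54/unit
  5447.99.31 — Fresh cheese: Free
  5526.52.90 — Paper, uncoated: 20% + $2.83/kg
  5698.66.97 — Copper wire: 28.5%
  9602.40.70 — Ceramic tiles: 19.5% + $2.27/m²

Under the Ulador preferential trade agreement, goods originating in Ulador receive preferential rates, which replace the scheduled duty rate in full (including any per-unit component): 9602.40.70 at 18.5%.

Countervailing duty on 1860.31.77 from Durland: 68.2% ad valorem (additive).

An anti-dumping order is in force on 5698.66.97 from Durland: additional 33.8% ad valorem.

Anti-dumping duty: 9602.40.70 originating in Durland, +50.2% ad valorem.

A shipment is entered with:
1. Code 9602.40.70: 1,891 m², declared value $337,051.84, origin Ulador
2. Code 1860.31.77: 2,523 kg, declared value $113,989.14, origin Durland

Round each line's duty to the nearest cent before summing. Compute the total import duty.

$170,302.31

Line 1 (9602.40.70, Ulador, 1,891 m², $337,051.84):
Base rate for 9602.40.70 is 19.5% + $2.27/m².
Origin Ulador qualifies under the Pelius–Ulador agreement and 9602.40.70 is covered: preferential rate 18.5% applies instead.
The additional-duty order on 9602.40.70 targets Durland, not Ulador; it does not apply.
Duty = $337,051.84 × 18.5% = $62,354.59.
Line 2 (1860.31.77, Durland, 2,523 kg, $113,989.14):
Base rate for 1860.31.77 is 26.5%.
Additional duty on 1860.31.77 from Durland: +68.2%. Applied ad valorem rate: 26.5% + 68.2% = 94.7%.
Duty = $113,989.14 × 94.7% = $107,947.72.
Total = $62,354.59 + $107,947.72 = $170,302.31.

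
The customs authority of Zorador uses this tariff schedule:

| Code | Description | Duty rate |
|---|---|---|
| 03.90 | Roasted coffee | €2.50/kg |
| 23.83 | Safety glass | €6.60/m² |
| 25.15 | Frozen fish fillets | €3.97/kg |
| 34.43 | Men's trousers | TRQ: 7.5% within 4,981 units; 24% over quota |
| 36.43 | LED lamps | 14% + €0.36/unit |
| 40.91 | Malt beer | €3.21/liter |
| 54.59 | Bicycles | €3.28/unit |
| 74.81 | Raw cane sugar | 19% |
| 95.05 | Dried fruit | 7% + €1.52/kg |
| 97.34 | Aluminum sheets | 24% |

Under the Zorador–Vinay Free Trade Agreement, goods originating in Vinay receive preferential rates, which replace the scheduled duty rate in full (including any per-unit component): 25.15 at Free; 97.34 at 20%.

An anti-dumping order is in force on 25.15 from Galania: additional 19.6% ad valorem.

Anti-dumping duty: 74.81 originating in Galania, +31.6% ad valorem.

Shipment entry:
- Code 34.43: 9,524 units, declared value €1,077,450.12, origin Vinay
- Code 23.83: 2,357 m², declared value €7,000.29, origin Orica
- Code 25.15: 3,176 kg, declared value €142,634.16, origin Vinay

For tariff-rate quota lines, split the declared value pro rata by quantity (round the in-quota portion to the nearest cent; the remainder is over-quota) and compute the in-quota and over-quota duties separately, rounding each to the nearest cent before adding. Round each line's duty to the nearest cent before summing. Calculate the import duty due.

€181,166.64

Line 1 (34.43, Vinay, 9,524 units, €1,077,450.12):
Code 34.43 is under a tariff-rate quota (threshold 4,981 units). In-quota: 4,981 units at 7.5%; over-quota: 4,543 units at 24%.
Pro-rata value split: in-quota = €1,077,450.12 × 4,981/9,524 = €563,500.53; over-quota = €1,077,450.12 − €563,500.53 = €513,949.59.
In-quota duty = €563,500.53 × 7.5% = €42,262.54. Over-quota duty = €513,949.59 × 24% = €123,347.90.
Line duty = €42,262.54 + €123,347.90 = €165,610.44.
Line 2 (23.83, Orica, 2,357 m², €7,000.29):
Base rate for 23.83 is €6.60/m².
Duty = 2,357 × €6.60 = €15,556.20.
Line 3 (25.15, Vinay, 3,176 kg, €142,634.16):
Base rate for 25.15 is €3.97/kg.
Origin Vinay qualifies under the Zorador–Vinay agreement and 25.15 is covered: preferential rate Free applies instead.
The additional-duty order on 25.15 targets Galania, not Vinay; it does not apply.
Duty = €142,634.16 × 0% = €0.00.
Total = €165,610.44 + €15,556.20 + €0.00 = €181,166.64.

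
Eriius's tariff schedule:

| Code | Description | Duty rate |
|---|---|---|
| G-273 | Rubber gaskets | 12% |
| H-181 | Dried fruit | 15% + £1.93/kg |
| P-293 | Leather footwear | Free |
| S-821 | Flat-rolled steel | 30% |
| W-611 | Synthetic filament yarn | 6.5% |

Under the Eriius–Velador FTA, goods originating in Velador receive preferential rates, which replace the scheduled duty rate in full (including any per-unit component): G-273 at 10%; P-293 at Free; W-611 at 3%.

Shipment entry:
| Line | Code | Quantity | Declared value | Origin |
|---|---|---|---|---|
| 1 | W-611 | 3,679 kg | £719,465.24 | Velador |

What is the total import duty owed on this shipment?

Line 1 (W-611, Velador, 3,679 kg, £719,465.24):
Base rate for W-611 is 6.5%.
Origin Velador qualifies under the Eriius–Velador agreement and W-611 is covered: preferential rate 3% applies instead.
Duty = £719,465.24 × 3% = £21,583.96.

£21,583.96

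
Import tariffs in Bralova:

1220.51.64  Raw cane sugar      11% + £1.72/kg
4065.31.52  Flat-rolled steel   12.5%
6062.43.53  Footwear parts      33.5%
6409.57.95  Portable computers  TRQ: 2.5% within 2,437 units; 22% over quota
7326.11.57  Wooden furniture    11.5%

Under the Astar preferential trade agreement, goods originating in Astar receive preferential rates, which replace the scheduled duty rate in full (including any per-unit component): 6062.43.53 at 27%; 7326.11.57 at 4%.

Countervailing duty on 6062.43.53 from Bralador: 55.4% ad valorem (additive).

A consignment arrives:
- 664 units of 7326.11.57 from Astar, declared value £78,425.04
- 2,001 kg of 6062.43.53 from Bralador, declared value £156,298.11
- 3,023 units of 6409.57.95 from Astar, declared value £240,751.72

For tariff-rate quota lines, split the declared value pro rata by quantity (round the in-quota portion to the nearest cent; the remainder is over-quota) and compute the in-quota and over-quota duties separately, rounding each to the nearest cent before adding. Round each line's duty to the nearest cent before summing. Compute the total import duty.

Line 1 (7326.11.57, Astar, 664 units, £78,425.04):
Base rate for 7326.11.57 is 11.5%.
Origin Astar qualifies under the Bralova–Astar agreement and 7326.11.57 is covered: preferential rate 4% applies instead.
Duty = £78,425.04 × 4% = £3,137.00.
Line 2 (6062.43.53, Bralador, 2,001 kg, £156,298.11):
Base rate for 6062.43.53 is 33.5%.
6062.43.53 has an FTA preferential rate, but origin Bralador is not Astar; base rate stands.
Additional duty on 6062.43.53 from Bralador: +55.4%. Applied ad valorem rate: 33.5% + 55.4% = 88.9%.
Duty = £156,298.11 × 88.9% = £138,949.02.
Line 3 (6409.57.95, Astar, 3,023 units, £240,751.72):
Code 6409.57.95 is under a tariff-rate quota (threshold 2,437 units). In-quota: 2,437 units at 2.5%; over-quota: 586 units at 22%.
Pro-rata value split: in-quota = £240,751.72 × 2,437/3,023 = £194,082.68; over-quota = £240,751.72 − £194,082.68 = £46,669.04.
In-quota duty = £194,082.68 × 2.5% = £4,852.07. Over-quota duty = £46,669.04 × 22% = £10,267.19.
Line duty = £4,852.07 + £10,267.19 = £15,119.26.
Total = £3,137.00 + £138,949.02 + £15,119.26 = £157,205.28.

£157,205.28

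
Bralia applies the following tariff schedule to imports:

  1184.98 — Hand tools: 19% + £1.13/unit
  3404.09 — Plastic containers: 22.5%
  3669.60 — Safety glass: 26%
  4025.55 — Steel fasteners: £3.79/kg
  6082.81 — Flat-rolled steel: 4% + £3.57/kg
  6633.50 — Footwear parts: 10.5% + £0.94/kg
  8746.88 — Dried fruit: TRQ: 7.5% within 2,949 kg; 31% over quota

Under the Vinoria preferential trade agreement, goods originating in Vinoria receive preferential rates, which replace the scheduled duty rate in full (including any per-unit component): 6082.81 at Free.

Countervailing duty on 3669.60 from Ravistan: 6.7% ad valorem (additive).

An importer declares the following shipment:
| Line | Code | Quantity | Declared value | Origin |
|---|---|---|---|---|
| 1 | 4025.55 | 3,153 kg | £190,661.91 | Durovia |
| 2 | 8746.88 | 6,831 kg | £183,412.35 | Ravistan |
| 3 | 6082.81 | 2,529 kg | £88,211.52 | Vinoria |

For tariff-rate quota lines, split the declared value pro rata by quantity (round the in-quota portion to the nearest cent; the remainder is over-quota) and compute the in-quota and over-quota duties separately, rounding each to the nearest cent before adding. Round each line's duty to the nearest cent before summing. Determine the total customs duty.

Line 1 (4025.55, Durovia, 3,153 kg, £190,661.91):
Base rate for 4025.55 is £3.79/kg.
Duty = 3,153 × £3.79 = £11,949.87.
Line 2 (8746.88, Ravistan, 6,831 kg, £183,412.35):
Code 8746.88 is under a tariff-rate quota (threshold 2,949 kg). In-quota: 2,949 kg at 7.5%; over-quota: 3,882 kg at 31%.
Pro-rata value split: in-quota = £183,412.35 × 2,949/6,831 = £79,180.65; over-quota = £183,412.35 − £79,180.65 = £104,231.70.
In-quota duty = £79,180.65 × 7.5% = £5,938.55. Over-quota duty = £104,231.70 × 31% = £32,311.83.
Line duty = £5,938.55 + £32,311.83 = £38,250.38.
Line 3 (6082.81, Vinoria, 2,529 kg, £88,211.52):
Base rate for 6082.81 is 4% + £3.57/kg.
Origin Vinoria qualifies under the Bralia–Vinoria agreement and 6082.81 is covered: preferential rate Free applies instead.
Duty = £88,211.52 × 0% = £0.00.
Total = £11,949.87 + £38,250.38 + £0.00 = £50,200.25.

£50,200.25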